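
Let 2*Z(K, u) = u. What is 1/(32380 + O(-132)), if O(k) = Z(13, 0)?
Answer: 1/32380 ≈ 3.0883e-5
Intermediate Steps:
Z(K, u) = u/2
O(k) = 0 (O(k) = (1/2)*0 = 0)
1/(32380 + O(-132)) = 1/(32380 + 0) = 1/32380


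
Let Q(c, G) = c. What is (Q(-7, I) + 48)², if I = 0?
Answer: 1681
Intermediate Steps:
(Q(-7, I) + 48)² = (-7 + 48)² = 41² = 1681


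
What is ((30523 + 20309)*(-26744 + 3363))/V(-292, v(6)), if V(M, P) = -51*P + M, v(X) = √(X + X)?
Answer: 86760718416/13513 - 30306826296*√3/13513 ≈ 2.5359e+6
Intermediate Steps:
v(X) = √2*√X (v(X) = √(2*X) = √2*√X)
V(M, P) = M - 51*P
((30523 + 20309)*(-26744 + 3363))/V(-292, v(6)) = ((30523 + 20309)*(-26744 + 3363))/(-292 - 51*√2*√6) = (50832*(-23381))/(-292 - 102*√3) = -1188502992/(-292 - 102*√3)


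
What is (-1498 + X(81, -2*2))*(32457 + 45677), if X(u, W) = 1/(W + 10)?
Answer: -351095129/3 ≈ -1.1703e+8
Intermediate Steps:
X(u, W) = 1/(10 + W)
(-1498 + X(81, -2*2))*(32457 + 45677) = (-1498 + 1/(10 - 2*2))*(32457 + 45677) = (-1498 + 1/(10 - 4))*78134 = (-1498 + 1/6)*78134 = -8987/6*78134 = -351095129/3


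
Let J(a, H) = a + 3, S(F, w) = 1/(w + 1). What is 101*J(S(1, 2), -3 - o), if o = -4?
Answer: 1010/3 ≈ 336.67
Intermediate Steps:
S(F, w) = 1/(1 + w)
J(a, H) = 3 + a
101*J(S(1, 2), -3 - o) = 101*(3 + 1/(1 + 2)) = 101*(3 + 1/3) = 101*(3 + ⅓) = 101*(10/3) = 1010/3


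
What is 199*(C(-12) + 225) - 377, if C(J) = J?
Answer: 42010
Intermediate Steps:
199*(C(-12) + 225) - 377 = 199*(-12 + 225) - 377 = 199*213 - 377 = 42387 - 377 = 42010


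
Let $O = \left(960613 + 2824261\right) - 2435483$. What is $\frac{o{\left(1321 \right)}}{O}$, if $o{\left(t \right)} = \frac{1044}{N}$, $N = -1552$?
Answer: $- \frac{87}{174521236} \approx -4.9851 \cdot 10^{-7}$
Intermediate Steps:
$o{\left(t \right)} = - \frac{261}{388}$ ($o{\left(t \right)} = \frac{1044}{-1552} = 1044 \left(- \frac{1}{1552}\right) = - \frac{261}{388}$)
$O = 1349391$ ($O = 3784874 - 2435483 = 1349391$)
$\frac{o{\left(1321 \right)}}{O} = - \frac{261}{388 \cdot 1349391} = \left(- \frac{261}{388}\right) \frac{1}{1349391} = - \frac{87}{174521236}$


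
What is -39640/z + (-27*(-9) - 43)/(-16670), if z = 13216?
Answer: -8293025/2753884 ≈ -3.0114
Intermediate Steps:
-39640/z + (-27*(-9) - 43)/(-16670) = -39640/13216 + (-27*(-9) - 43)/(-16670) = -39640*1/13216 + (243 - 43)*(-1/16670) = -4955/1652 + 200*(-1/16670) = -4955/1652 - 20/1667 = -8293025/2753884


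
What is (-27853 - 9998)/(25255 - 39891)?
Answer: 37851/14636 ≈ 2.5862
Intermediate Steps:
(-27853 - 9998)/(25255 - 39891) = -37851/(-14636) = -37851*(-1/14636) = 37851/14636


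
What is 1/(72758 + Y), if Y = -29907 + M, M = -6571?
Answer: 1/36280 ≈ 2.7563e-5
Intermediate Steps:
Y = -36478 (Y = -29907 - 6571 = -36478)
1/(72758 + Y) = 1/(72758 - 36478) = 1/36280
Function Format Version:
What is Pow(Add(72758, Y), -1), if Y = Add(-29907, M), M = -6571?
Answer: Rational(1, 36280) ≈ 2.7563e-5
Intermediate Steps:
Y = -36478 (Y = Add(-29907, -6571) = -36478)
Pow(Add(72758, Y), -1) = Pow(Add(72758, -36478), -1) = Pow(36280, -1) = Rational(1, 36280)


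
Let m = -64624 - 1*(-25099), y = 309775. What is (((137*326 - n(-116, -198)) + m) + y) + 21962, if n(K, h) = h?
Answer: 337072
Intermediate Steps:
m = -39525 (m = -64624 + 25099 = -39525)
(((137*326 - n(-116, -198)) + m) + y) + 21962 = (((137*326 - 1*(-198)) - 39525) + 309775) + 21962 = (((44662 + 198) - 39525) + 309775) + 21962 = ((44860 - 39525) + 309775) + 21962 = (5335 + 309775) + 21962 = 315110 + 21962 = 337072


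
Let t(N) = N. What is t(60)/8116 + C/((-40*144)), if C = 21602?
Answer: -21872029/5843520 ≈ -3.7430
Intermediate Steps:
t(60)/8116 + C/((-40*144)) = 60/8116 + 21602/((-40*144)) = 60*(1/8116) + 21602/(-5760) = 15/2029 + 21602*(-1/5760) = 15/2029 - 10801/2880 = -21872029/5843520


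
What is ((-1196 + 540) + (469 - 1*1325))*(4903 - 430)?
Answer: -6763176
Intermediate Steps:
((-1196 + 540) + (469 - 1*1325))*(4903 - 430) = (-656 + (469 - 1325))*4473 = (-656 - 856)*4473 = -1512*4473 = -6763176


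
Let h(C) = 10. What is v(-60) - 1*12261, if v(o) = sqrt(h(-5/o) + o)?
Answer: -12261 + 5*I*sqrt(2) ≈ -12261.0 + 7.0711*I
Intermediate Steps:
v(o) = sqrt(10 + o)
v(-60) - 1*12261 = sqrt(10 - 60) - 1*12261 = sqrt(-50) - 12261 = 5*I*sqrt(2) - 12261 = -12261 + 5*I*sqrt(2)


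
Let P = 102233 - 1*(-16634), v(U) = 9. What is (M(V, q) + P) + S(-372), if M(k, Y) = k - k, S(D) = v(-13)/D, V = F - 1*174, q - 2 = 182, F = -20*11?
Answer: 14739505/124 ≈ 1.1887e+5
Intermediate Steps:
F = -220
q = 184 (q = 2 + 182 = 184)
V = -394 (V = -220 - 1*174 = -220 - 174 = -394)
S(D) = 9/D
M(k, Y) = 0
P = 118867 (P = 102233 + 16634 = 118867)
(M(V, q) + P) + S(-372) = (0 + 118867) + 9/(-372) = 118867 + 9*(-1/372) = 118867 - 3/124 = 14739505/124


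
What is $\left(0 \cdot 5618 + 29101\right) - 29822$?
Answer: $-721$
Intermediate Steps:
$\left(0 \cdot 5618 + 29101\right) - 29822 = \left(0 + 29101\right) - 29822 = 29101 - 29822 = -721$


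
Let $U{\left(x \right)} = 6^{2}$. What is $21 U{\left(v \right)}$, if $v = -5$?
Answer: $756$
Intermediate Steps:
$U{\left(x \right)} = 36$
$21 U{\left(v \right)} = 21 \cdot 36 = 756$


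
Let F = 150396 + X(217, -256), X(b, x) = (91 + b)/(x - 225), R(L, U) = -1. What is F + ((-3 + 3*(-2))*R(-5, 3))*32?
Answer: 72478696/481 ≈ 1.5068e+5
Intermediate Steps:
X(b, x) = (91 + b)/(-225 + x)
F = 72340168/481 (F = 150396 + (91 + 217)/(-225 - 256) = 150396 + 308/(-481) = 150396 - 1/481*308 = 150396 - 308/481 = 72340168/481 ≈ 1.5040e+5)
F + ((-3 + 3*(-2))*R(-5, 3))*32 = 72340168/481 + ((-3 + 3*(-2))*(-1))*32 = 72340168/481 + ((-3 - 6)*(-1))*32 = 72340168/481 - 9*(-1)*32 = 72340168/481 + 9*32 = 72340168/481 + 288 = 72478696/481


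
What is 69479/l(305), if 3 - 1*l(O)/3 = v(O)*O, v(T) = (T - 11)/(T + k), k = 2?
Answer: -21330053/266247 ≈ -80.114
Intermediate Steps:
v(T) = (-11 + T)/(2 + T) (v(T) = (T - 11)/(T + 2) = (-11 + T)/(2 + T))
l(O) = 9 - 3*O*(-11 + O)/(2 + O) (l(O) = 9 - 3*(-11 + O)/(2 + O)*O = 9 - 3*O*(-11 + O)/(2 + O))
69479/l(305) = 69479/((3*(6 - 1*305² + 14*305)/(2 + 305))) = 69479/((3*(6 - 1*93025 + 4270)/307)) = 69479/((3*(1/307)*(6 - 93025 + 4270))) = 69479/((3*(1/307)*(-88749))) = 69479/(-266247/307) = 69479*(-307/266247) = -21330053/266247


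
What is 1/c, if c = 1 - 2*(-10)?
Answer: 1/21 ≈ 0.047619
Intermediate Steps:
c = 21 (c = 1 + 20 = 21)
1/c = 1/21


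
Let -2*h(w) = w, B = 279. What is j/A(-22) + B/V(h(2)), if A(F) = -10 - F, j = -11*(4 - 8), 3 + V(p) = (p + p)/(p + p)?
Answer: -815/6 ≈ -135.83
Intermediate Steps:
h(w) = -w/2
V(p) = -2 (V(p) = -3 + (p + p)/(p + p) = -3 + (2*p)/((2*p)) = -3 + (2*p)*(1/(2*p)) = -3 + 1 = -2)
j = 44 (j = -11*(-4) = 44)
j/A(-22) + B/V(h(2)) = 44/(-10 - 1*(-22)) + 279/(-2) = 44/(-10 + 22) + 279*(-½) = 44/12 - 279/2 = 44*(1/12) - 279/2 = 11/3 - 279/2 = -815/6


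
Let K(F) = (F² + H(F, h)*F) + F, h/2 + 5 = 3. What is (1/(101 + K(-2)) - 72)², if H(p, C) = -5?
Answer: 66178225/12769 ≈ 5182.7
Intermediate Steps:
h = -4 (h = -10 + 2*3 = -10 + 6 = -4)
K(F) = F² - 4*F (K(F) = (F² - 5*F) + F = F² - 4*F)
(1/(101 + K(-2)) - 72)² = (1/(101 - 2*(-4 - 2)) - 72)² = (1/(101 - 2*(-6)) - 72)² = (1/(101 + 12) - 72)² = (1/113 - 72)² = (-8135/113)² = 66178225/12769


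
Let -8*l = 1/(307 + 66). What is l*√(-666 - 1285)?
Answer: -I*√1951/2984 ≈ -0.014802*I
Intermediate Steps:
l = -1/2984 (l = -1/(8*(307 + 66)) = -⅛/373 = -⅛*1/373 = -1/2984 ≈ -0.00033512)
l*√(-666 - 1285) = -√(-666 - 1285)/2984 = -I*√1951/2984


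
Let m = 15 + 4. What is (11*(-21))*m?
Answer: -4389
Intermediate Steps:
m = 19
(11*(-21))*m = (11*(-21))*19 = -231*19 = -4389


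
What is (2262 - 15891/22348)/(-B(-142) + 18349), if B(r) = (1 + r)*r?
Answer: -50535285/37388204 ≈ -1.3516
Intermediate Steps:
B(r) = r*(1 + r)
(2262 - 15891/22348)/(-B(-142) + 18349) = (2262 - 15891/22348)/(-(-142)*(1 - 142) + 18349) = (2262 - 15891*1/22348)/(-(-142)*(-141) + 18349) = (2262 - 15891/22348)/(-1*20022 + 18349) = 50535285/(22348*(-20022 + 18349)) = (50535285/22348)/(-1673) = (50535285/22348)*(-1/1673) = -50535285/37388204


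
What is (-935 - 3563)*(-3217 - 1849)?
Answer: 22786868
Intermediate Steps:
(-935 - 3563)*(-3217 - 1849) = -4498*(-5066) = 22786868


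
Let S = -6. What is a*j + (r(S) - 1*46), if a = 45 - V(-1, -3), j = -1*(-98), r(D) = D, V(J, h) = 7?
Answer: 3672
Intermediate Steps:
j = 98
a = 38 (a = 45 - 1*7 = 45 - 7 = 38)
a*j + (r(S) - 1*46) = 38*98 + (-6 - 1*46) = 3724 + (-6 - 46) = 3724 - 52 = 3672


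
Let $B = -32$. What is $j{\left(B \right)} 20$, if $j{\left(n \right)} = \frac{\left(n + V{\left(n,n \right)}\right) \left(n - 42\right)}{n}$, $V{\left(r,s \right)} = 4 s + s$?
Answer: $-8880$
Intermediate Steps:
$V{\left(r,s \right)} = 5 s$
$j{\left(n \right)} = -252 + 6 n$ ($j{\left(n \right)} = \frac{\left(n + 5 n\right) \left(n - 42\right)}{n} = \frac{6 n \left(-42 + n\right)}{n} = -252 + 6 n$)
$j{\left(B \right)} 20 = \left(-252 + 6 \left(-32\right)\right) 20 = \left(-252 - 192\right) 20 = \left(-444\right) 20 = -8880$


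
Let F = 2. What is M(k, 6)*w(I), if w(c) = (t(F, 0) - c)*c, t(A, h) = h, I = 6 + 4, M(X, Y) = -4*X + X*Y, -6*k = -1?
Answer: -100/3 ≈ -33.333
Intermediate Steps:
k = 1/6 (k = -1/6*(-1) = 1/6 ≈ 0.16667)
I = 10
w(c) = -c**2 (w(c) = (0 - c)*c = (-c)*c = -c**2)
M(k, 6)*w(I) = ((-4 + 6)/6)*(-1*10**2) = ((1/6)*2)*(-1*100) = (1/3)*(-100) = -100/3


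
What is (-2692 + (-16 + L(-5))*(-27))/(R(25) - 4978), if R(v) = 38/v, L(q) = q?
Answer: 53125/124412 ≈ 0.42701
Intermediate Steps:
(-2692 + (-16 + L(-5))*(-27))/(R(25) - 4978) = (-2692 + (-16 - 5)*(-27))/(38/25 - 4978) = (-2692 - 21*(-27))/(38*(1/25) - 4978) = (-2692 + 567)/(38/25 - 4978) = -2125/(-124412/25) = -2125*(-25/124412) = 53125/124412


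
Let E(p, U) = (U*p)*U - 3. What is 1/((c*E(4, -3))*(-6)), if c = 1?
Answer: -1/198 ≈ -0.0050505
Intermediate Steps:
E(p, U) = -3 + p*U² (E(p, U) = p*U² - 3 = -3 + p*U²)
1/((c*E(4, -3))*(-6)) = 1/((1*(-3 + 4*(-3)²))*(-6)) = 1/((1*(-3 + 4*9))*(-6)) = 1/((1*(-3 + 36))*(-6)) = 1/((1*33)*(-6)) = 1/(33*(-6)) = 1/(-198) = -1/198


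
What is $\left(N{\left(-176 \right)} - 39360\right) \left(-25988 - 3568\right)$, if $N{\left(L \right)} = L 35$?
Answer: $1345389120$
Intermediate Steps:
$N{\left(L \right)} = 35 L$
$\left(N{\left(-176 \right)} - 39360\right) \left(-25988 - 3568\right) = \left(35 \left(-176\right) - 39360\right) \left(-25988 - 3568\right) = \left(-6160 - 39360\right) \left(-29556\right) = \left(-45520\right) \left(-29556\right) = 1345389120$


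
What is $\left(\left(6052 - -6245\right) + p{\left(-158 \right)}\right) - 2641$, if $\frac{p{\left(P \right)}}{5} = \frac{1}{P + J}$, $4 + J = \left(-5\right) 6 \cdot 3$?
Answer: $\frac{2433307}{252} \approx 9656.0$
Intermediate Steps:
$J = -94$ ($J = -4 + \left(-5\right) 6 \cdot 3 = -4 - 90 = -94$)
$p{\left(P \right)} = \frac{5}{-94 + P}$ ($p{\left(P \right)} = \frac{5}{P - 94} = \frac{5}{-94 + P}$)
$\left(\left(6052 - -6245\right) + p{\left(-158 \right)}\right) - 2641 = \left(\left(6052 - -6245\right) + \frac{5}{-94 - 158}\right) - 2641 = \left(\left(6052 + 6245\right) + \frac{5}{-252}\right) - 2641 = \left(12297 + 5 \left(- \frac{1}{252}\right)\right) - 2641 = \left(12297 - \frac{5}{252}\right) - 2641 = \frac{3098839}{252} - 2641 = \frac{2433307}{252}$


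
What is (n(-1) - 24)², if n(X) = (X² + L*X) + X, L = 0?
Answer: 576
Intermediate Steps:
n(X) = X + X² (n(X) = (X² + 0*X) + X = (X² + 0) + X = X² + X = X + X²)
(n(-1) - 24)² = (-(1 - 1) - 24)² = (-1*0 - 24)² = (0 - 24)² = (-24)² = 576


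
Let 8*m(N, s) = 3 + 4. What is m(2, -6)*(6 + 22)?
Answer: 49/2 ≈ 24.500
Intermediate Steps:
m(N, s) = 7/8 (m(N, s) = (3 + 4)/8 = (⅛)*7 = 7/8)
m(2, -6)*(6 + 22) = 7*(6 + 22)/8 = (7/8)*28 = 49/2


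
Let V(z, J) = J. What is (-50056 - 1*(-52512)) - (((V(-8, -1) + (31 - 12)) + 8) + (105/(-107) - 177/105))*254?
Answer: -12997308/3745 ≈ -3470.6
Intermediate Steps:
(-50056 - 1*(-52512)) - (((V(-8, -1) + (31 - 12)) + 8) + (105/(-107) - 177/105))*254 = (-50056 - 1*(-52512)) - (((-1 + (31 - 12)) + 8) + (105/(-107) - 177/105))*254 = (-50056 + 52512) - (((-1 + 19) + 8) + (105*(-1/107) - 177*1/105))*254 = 2456 - ((18 + 8) + (-105/107 - 59/35))*254 = 2456 - (26 - 9988/3745)*254 = 2456 - 87382*254/3745 = 2456 - 1*22195028/3745 = 2456 - 22195028/3745 = -12997308/3745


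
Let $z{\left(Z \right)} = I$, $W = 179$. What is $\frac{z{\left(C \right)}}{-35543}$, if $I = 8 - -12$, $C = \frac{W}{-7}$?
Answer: $- \frac{20}{35543} \approx -0.0005627$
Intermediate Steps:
$C = - \frac{179}{7}$ ($C = \frac{179}{-7} = 179 \left(- \frac{1}{7}\right) = - \frac{179}{7} \approx -25.571$)
$I = 20$ ($I = 8 + 12 = 20$)
$z{\left(Z \right)} = 20$
$\frac{z{\left(C \right)}}{-35543} = \frac{20}{-35543} = 20 \left(- \frac{1}{35543}\right) = - \frac{20}{35543}$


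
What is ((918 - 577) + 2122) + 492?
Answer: 2955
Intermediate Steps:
((918 - 577) + 2122) + 492 = (341 + 2122) + 492 = 2463 + 492 = 2955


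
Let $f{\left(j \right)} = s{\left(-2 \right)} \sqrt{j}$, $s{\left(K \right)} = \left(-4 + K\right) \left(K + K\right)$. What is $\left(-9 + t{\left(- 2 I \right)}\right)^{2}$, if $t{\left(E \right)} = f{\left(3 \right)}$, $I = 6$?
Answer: $1809 - 432 \sqrt{3} \approx 1060.8$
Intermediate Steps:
$s{\left(K \right)} = 2 K \left(-4 + K\right)$ ($s{\left(K \right)} = \left(-4 + K\right) 2 K = 2 K \left(-4 + K\right)$)
$f{\left(j \right)} = 24 \sqrt{j}$ ($f{\left(j \right)} = 2 \left(-2\right) \left(-4 - 2\right) \sqrt{j} = 2 \left(-2\right) \left(-6\right) \sqrt{j} = 24 \sqrt{j}$)
$t{\left(E \right)} = 24 \sqrt{3}$
$\left(-9 + t{\left(- 2 I \right)}\right)^{2} = \left(-9 + 24 \sqrt{3}\right)^{2}$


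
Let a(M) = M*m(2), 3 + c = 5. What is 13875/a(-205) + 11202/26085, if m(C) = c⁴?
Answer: -21679121/5703920 ≈ -3.8007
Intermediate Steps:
c = 2 (c = -3 + 5 = 2)
m(C) = 16 (m(C) = 2⁴ = 16)
a(M) = 16*M (a(M) = M*16 = 16*M)
13875/a(-205) + 11202/26085 = 13875/((16*(-205))) + 11202/26085 = 13875/(-3280) + 11202*(1/26085) = 13875*(-1/3280) + 3734/8695 = -2775/656 + 3734/8695 = -21679121/5703920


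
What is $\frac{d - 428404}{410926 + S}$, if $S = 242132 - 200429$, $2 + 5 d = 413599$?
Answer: $- \frac{1728423}{2263145} \approx -0.76373$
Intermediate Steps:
$d = \frac{413597}{5}$ ($d = - \frac{2}{5} + \frac{1}{5} \cdot 413599 = - \frac{2}{5} + \frac{413599}{5} = \frac{413597}{5} \approx 82719.0$)
$S = 41703$ ($S = 242132 - 200429 = 41703$)
$\frac{d - 428404}{410926 + S} = \frac{\frac{413597}{5} - 428404}{410926 + 41703} = - \frac{1728423}{5 \cdot 452629} = \left(- \frac{1728423}{5}\right) \frac{1}{452629} = - \frac{1728423}{2263145}$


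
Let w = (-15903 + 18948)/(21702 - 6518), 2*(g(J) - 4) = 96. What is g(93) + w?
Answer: 792613/15184 ≈ 52.201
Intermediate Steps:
g(J) = 52 (g(J) = 4 + (½)*96 = 4 + 48 = 52)
w = 3045/15184 ≈ 0.20054
g(93) + w = 52 + 3045/15184 = 792613/15184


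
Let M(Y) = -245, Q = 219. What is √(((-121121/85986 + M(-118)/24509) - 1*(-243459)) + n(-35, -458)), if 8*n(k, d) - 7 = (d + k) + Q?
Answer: √480493947066488046002114/1404953916 ≈ 493.38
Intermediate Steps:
n(k, d) = 113/4 + d/8 + k/8 (n(k, d) = 7/8 + ((d + k) + 219)/8 = 7/8 + (219 + d + k)/8 = 7/8 + (219/8 + d/8 + k/8) = 113/4 + d/8 + k/8)
√(((-121121/85986 + M(-118)/24509) - 1*(-243459)) + n(-35, -458)) = √(((-121121/85986 - 245/24509) - 1*(-243459)) + (113/4 + (⅛)*(-458) + (⅛)*(-35))) = √(((-121121*1/85986 - 245*1/24509) + 243459) + (113/4 - 229/4 - 35/8)) = √(((-121121/85986 - 245/24509) + 243459) - 267/8) = √((-2989621159/2107430874 + 243459) - 267/8) = √(513070023532007/2107430874 - 267/8) = √(2051998752106349/8429723496) = √480493947066488046002114/1404953916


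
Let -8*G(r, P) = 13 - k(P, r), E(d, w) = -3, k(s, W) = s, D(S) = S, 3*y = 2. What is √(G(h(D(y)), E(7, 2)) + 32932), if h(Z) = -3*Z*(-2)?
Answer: √32930 ≈ 181.47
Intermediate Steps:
y = ⅔ (y = (⅓)*2 = ⅔ ≈ 0.66667)
h(Z) = 6*Z
G(r, P) = -13/8 + P/8 (G(r, P) = -(13 - P)/8 = -13/8 + P/8)
√(G(h(D(y)), E(7, 2)) + 32932) = √((-13/8 + (⅛)*(-3)) + 32932) = √((-13/8 - 3/8) + 32932) = √(-2 + 32932) = √32930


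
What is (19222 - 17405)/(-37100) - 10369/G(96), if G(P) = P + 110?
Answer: -192532101/3821300 ≈ -50.384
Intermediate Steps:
G(P) = 110 + P
(19222 - 17405)/(-37100) - 10369/G(96) = (19222 - 17405)/(-37100) - 10369/(110 + 96) = 1817*(-1/37100) - 10369/206 = -1817/37100 - 10369*1/206 = -1817/37100 - 10369/206 = -192532101/3821300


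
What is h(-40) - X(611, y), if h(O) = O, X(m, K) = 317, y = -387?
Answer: -357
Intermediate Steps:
h(-40) - X(611, y) = -40 - 1*317 = -40 - 317 = -357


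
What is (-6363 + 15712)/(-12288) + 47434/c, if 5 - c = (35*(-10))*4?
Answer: 569733647/17264640 ≈ 33.000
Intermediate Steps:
c = 1405 (c = 5 - 35*(-10)*4 = 5 - (-350)*4 = 5 - 1*(-1400) = 5 + 1400 = 1405)
(-6363 + 15712)/(-12288) + 47434/c = (-6363 + 15712)/(-12288) + 47434/1405 = 9349*(-1/12288) + 47434*(1/1405) = -9349/12288 + 47434/1405 = 569733647/17264640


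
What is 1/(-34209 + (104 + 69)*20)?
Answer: -1/30749 ≈ -3.2521e-5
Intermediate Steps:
1/(-34209 + (104 + 69)*20) = 1/(-34209 + 173*20) = 1/(-34209 + 3460) = 1/(-30749) = -1/30749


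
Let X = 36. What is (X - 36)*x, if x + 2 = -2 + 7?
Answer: 0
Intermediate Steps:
x = 3 (x = -2 + (-2 + 7) = -2 + 5 = 3)
(X - 36)*x = (36 - 36)*3 = 0*3 = 0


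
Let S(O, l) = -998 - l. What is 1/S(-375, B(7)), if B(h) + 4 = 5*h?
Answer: -1/1029 ≈ -0.00097182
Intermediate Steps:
B(h) = -4 + 5*h
1/S(-375, B(7)) = 1/(-998 - (-4 + 5*7)) = 1/(-998 - (-4 + 35)) = 1/(-998 - 1*31) = 1/(-998 - 31) = 1/(-1029) = -1/1029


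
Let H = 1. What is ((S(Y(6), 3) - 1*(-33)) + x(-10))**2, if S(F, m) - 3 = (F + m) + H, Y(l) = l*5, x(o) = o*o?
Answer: 28900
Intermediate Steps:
x(o) = o**2
Y(l) = 5*l
S(F, m) = 4 + F + m (S(F, m) = 3 + ((F + m) + 1) = 3 + (1 + F + m) = 4 + F + m)
((S(Y(6), 3) - 1*(-33)) + x(-10))**2 = (((4 + 5*6 + 3) - 1*(-33)) + (-10)**2)**2 = (((4 + 30 + 3) + 33) + 100)**2 = ((37 + 33) + 100)**2 = (70 + 100)**2 = 170**2 = 28900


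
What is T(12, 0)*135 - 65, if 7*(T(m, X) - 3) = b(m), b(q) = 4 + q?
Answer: 4540/7 ≈ 648.57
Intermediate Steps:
T(m, X) = 25/7 + m/7 (T(m, X) = 3 + (4 + m)/7 = 3 + (4/7 + m/7) = 25/7 + m/7)
T(12, 0)*135 - 65 = (25/7 + (1/7)*12)*135 - 65 = (25/7 + 12/7)*135 - 65 = (37/7)*135 - 65 = 4995/7 - 65 = 4540/7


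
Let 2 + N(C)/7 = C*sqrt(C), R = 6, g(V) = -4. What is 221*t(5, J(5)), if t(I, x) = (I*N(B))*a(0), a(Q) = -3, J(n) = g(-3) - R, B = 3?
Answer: 46410 - 69615*sqrt(3) ≈ -74167.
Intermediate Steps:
J(n) = -10 (J(n) = -4 - 1*6 = -4 - 6 = -10)
N(C) = -14 + 7*C**(3/2) (N(C) = -14 + 7*(C*sqrt(C)) = -14 + 7*C**(3/2))
t(I, x) = -3*I*(-14 + 21*sqrt(3)) (t(I, x) = (I*(-14 + 7*3**(3/2)))*(-3) = (I*(-14 + 7*(3*sqrt(3))))*(-3) = (I*(-14 + 21*sqrt(3)))*(-3) = -3*I*(-14 + 21*sqrt(3)))
221*t(5, J(5)) = 221*(21*5*(2 - 3*sqrt(3))) = 221*(210 - 315*sqrt(3)) = 46410 - 69615*sqrt(3)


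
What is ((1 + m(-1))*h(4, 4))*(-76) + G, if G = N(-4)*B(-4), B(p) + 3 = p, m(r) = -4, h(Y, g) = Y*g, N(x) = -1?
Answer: 3655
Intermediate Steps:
B(p) = -3 + p
G = 7 (G = -(-3 - 4) = -1*(-7) = 7)
((1 + m(-1))*h(4, 4))*(-76) + G = ((1 - 4)*(4*4))*(-76) + 7 = -3*16*(-76) + 7 = -48*(-76) + 7 = 3648 + 7 = 3655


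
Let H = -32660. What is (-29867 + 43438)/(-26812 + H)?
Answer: -13571/59472 ≈ -0.22819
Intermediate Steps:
(-29867 + 43438)/(-26812 + H) = (-29867 + 43438)/(-26812 - 32660) = 13571/(-59472) = 13571*(-1/59472) = -13571/59472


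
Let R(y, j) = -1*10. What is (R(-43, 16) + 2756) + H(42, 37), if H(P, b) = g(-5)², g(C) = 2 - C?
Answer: 2795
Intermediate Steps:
R(y, j) = -10
H(P, b) = 49 (H(P, b) = (2 - 1*(-5))² = (2 + 5)² = 7² = 49)
(R(-43, 16) + 2756) + H(42, 37) = (-10 + 2756) + 49 = 2746 + 49 = 2795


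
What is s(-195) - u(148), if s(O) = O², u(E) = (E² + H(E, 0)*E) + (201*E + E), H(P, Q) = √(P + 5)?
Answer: -13775 - 444*√17 ≈ -15606.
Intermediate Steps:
H(P, Q) = √(5 + P)
u(E) = E² + 202*E + E*√(5 + E) (u(E) = (E² + √(5 + E)*E) + (201*E + E) = (E² + E*√(5 + E)) + 202*E = E² + 202*E + E*√(5 + E))
s(-195) - u(148) = (-195)² - 148*(202 + 148 + √(5 + 148)) = 38025 - 148*(202 + 148 + √153) = 38025 - 148*(202 + 148 + 3*√17) = 38025 - 148*(350 + 3*√17) = 38025 - (51800 + 444*√17) = 38025 + (-51800 - 444*√17) = -13775 - 444*√17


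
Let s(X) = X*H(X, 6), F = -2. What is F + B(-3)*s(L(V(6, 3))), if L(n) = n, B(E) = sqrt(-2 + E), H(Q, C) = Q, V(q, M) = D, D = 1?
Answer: -2 + I*sqrt(5) ≈ -2.0 + 2.2361*I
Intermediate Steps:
V(q, M) = 1
s(X) = X**2 (s(X) = X*X = X**2)
F + B(-3)*s(L(V(6, 3))) = -2 + sqrt(-2 - 3)*1**2 = -2 + sqrt(-5)*1 = -2 + (I*sqrt(5))*1 = -2 + I*sqrt(5)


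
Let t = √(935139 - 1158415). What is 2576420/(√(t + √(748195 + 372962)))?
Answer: 2576420/√(3*√124573 + 2*I*√55819) ≈ 74003.0 - 15763.0*I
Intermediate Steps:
t = 2*I*√55819 (t = √(-223276) = 2*I*√55819 ≈ 472.52*I)
2576420/(√(t + √(748195 + 372962))) = 2576420/(√(2*I*√55819 + √(748195 + 372962))) = 2576420/(√(2*I*√55819 + √1121157)) = 2576420/(√(2*I*√55819 + 3*√124573)) = 2576420/(√(3*√124573 + 2*I*√55819)) = 2576420/√(3*√124573 + 2*I*√55819)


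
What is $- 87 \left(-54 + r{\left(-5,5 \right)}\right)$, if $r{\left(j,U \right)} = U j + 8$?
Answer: $6177$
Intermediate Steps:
$r{\left(j,U \right)} = 8 + U j$
$- 87 \left(-54 + r{\left(-5,5 \right)}\right) = - 87 \left(-54 + \left(8 + 5 \left(-5\right)\right)\right) = - 87 \left(-54 + \left(8 - 25\right)\right) = - 87 \left(-54 - 17\right) = \left(-87\right) \left(-71\right) = 6177$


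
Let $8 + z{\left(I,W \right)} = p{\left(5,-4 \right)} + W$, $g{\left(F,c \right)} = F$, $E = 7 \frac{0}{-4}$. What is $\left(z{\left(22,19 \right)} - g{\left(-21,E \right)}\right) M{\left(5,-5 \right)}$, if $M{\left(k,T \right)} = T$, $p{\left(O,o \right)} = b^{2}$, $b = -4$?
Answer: $-240$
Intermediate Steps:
$E = 0$ ($E = 7 \cdot 0 \left(- \frac{1}{4}\right) = 7 \cdot 0 = 0$)
$p{\left(O,o \right)} = 16$ ($p{\left(O,o \right)} = \left(-4\right)^{2} = 16$)
$z{\left(I,W \right)} = 8 + W$ ($z{\left(I,W \right)} = -8 + \left(16 + W\right) = 8 + W$)
$\left(z{\left(22,19 \right)} - g{\left(-21,E \right)}\right) M{\left(5,-5 \right)} = \left(\left(8 + 19\right) - -21\right) \left(-5\right) = \left(27 + 21\right) \left(-5\right) = 48 \left(-5\right) = -240$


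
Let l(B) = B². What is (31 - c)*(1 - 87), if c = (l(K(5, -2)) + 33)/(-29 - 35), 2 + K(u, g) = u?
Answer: -43559/16 ≈ -2722.4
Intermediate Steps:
K(u, g) = -2 + u
c = -21/32 (c = ((-2 + 5)² + 33)/(-29 - 35) = (3² + 33)/(-64) = (9 + 33)*(-1/64) = 42*(-1/64) = -21/32 ≈ -0.65625)
(31 - c)*(1 - 87) = (31 - 1*(-21/32))*(1 - 87) = (31 + 21/32)*(-86) = (1013/32)*(-86) = -43559/16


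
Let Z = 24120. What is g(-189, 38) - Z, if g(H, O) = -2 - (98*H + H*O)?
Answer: 1582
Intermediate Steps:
g(H, O) = -2 - 98*H - H*O (g(H, O) = -2 + (-98*H - H*O) = -2 - 98*H - H*O)
g(-189, 38) - Z = (-2 - 98*(-189) - 1*(-189)*38) - 1*24120 = (-2 + 18522 + 7182) - 24120 = 25702 - 24120 = 1582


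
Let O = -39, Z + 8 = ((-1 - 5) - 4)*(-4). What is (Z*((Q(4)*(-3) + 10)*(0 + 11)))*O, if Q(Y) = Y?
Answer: 27456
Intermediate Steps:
Z = 32 (Z = -8 + ((-1 - 5) - 4)*(-4) = -8 + (-6 - 4)*(-4) = -8 - 10*(-4) = -8 + 40 = 32)
(Z*((Q(4)*(-3) + 10)*(0 + 11)))*O = (32*((4*(-3) + 10)*(0 + 11)))*(-39) = (32*((-12 + 10)*11))*(-39) = (32*(-2*11))*(-39) = (32*(-22))*(-39) = -704*(-39) = 27456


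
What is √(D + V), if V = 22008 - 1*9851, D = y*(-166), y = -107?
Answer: √29919 ≈ 172.97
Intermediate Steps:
D = 17762 (D = -107*(-166) = 17762)
V = 12157 (V = 22008 - 9851 = 12157)
√(D + V) = √(17762 + 12157) = √29919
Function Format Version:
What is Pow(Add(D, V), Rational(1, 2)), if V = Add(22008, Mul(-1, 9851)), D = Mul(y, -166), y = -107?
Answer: Pow(29919, Rational(1, 2)) ≈ 172.97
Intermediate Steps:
D = 17762 (D = Mul(-107, -166) = 17762)
V = 12157 (V = Add(22008, -9851) = 12157)
Pow(Add(D, V), Rational(1, 2)) = Pow(Add(17762, 12157), Rational(1, 2)) = Pow(29919, Rational(1, 2))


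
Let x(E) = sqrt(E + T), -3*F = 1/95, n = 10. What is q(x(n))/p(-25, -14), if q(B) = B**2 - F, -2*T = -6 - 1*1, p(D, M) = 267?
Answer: 7697/152190 ≈ 0.050575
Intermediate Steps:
T = 7/2 (T = -(-6 - 1*1)/2 = -(-6 - 1)/2 = -1/2*(-7) = 7/2 ≈ 3.5000)
F = -1/285 (F = -1/3/95 = -1/3*1/95 = -1/285 ≈ -0.0035088)
x(E) = sqrt(7/2 + E) (x(E) = sqrt(E + 7/2) = sqrt(7/2 + E))
q(B) = 1/285 + B**2 (q(B) = B**2 - 1*(-1/285) = B**2 + 1/285 = 1/285 + B**2)
q(x(n))/p(-25, -14) = (1/285 + (sqrt(14 + 4*10)/2)**2)/267 = (1/285 + (sqrt(14 + 40)/2)**2)*(1/267) = (1/285 + (sqrt(54)/2)**2)*(1/267) = (1/285 + ((3*sqrt(6))/2)**2)*(1/267) = (1/285 + (3*sqrt(6)/2)**2)*(1/267) = (1/285 + 27/2)*(1/267) = (7697/570)*(1/267) = 7697/152190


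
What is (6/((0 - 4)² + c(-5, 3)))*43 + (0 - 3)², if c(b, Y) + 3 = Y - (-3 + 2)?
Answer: 411/17 ≈ 24.176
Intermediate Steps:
c(b, Y) = -2 + Y (c(b, Y) = -3 + (Y - (-3 + 2)) = -3 + (Y - 1*(-1)) = -3 + (Y + 1) = -3 + (1 + Y) = -2 + Y)
(6/((0 - 4)² + c(-5, 3)))*43 + (0 - 3)² = (6/((0 - 4)² + (-2 + 3)))*43 + (0 - 3)² = (6/((-4)² + 1))*43 + (-3)² = (6/(16 + 1))*43 + 9 = (6/17)*43 + 9 = 258/17 + 9 = 411/17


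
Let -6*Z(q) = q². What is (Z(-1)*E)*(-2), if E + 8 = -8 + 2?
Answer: -14/3 ≈ -4.6667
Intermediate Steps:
Z(q) = -q²/6
E = -14 (E = -8 + (-8 + 2) = -8 - 6 = -14)
(Z(-1)*E)*(-2) = (-⅙*(-1)²*(-14))*(-2) = (-⅙*1*(-14))*(-2) = -⅙*(-14)*(-2) = (7/3)*(-2) = -14/3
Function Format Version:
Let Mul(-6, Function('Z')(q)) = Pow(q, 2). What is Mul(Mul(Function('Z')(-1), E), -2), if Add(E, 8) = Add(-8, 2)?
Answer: Rational(-14, 3) ≈ -4.6667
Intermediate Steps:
Function('Z')(q) = Mul(Rational(-1, 6), Pow(q, 2))
E = -14 (E = Add(-8, Add(-8, 2)) = Add(-8, -6) = -14)
Mul(Mul(Function('Z')(-1), E), -2) = Mul(Mul(Mul(Rational(-1, 6), Pow(-1, 2)), -14), -2) = Mul(Mul(Mul(Rational(-1, 6), 1), -14), -2) = Mul(Mul(Rational(-1, 6), -14), -2) = Mul(Rational(7, 3), -2) = Rational(-14, 3)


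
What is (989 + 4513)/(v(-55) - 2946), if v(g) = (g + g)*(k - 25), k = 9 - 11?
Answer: 917/4 ≈ 229.25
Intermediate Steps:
k = -2
v(g) = -54*g (v(g) = (g + g)*(-2 - 25) = (2*g)*(-27) = -54*g)
(989 + 4513)/(v(-55) - 2946) = (989 + 4513)/(-54*(-55) - 2946) = 5502/(2970 - 2946) = 5502/24 = 5502*(1/24) = 917/4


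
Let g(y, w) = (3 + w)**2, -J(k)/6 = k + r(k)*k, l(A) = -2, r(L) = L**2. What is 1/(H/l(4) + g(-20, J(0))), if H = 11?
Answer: 2/7 ≈ 0.28571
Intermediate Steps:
J(k) = -6*k - 6*k**3 (J(k) = -6*(k + k**2*k) = -6*(k + k**3) = -6*k - 6*k**3)
1/(H/l(4) + g(-20, J(0))) = 1/(11/(-2) + (3 - 6*0*(1 + 0**2))**2) = 1/(11*(-1/2) + (3 - 6*0*(1 + 0))**2) = 1/(-11/2 + (3 - 6*0*1)**2) = 1/(-11/2 + (3 + 0)**2) = 1/(-11/2 + 3**2) = 1/(-11/2 + 9) = 1/(7/2) = 2/7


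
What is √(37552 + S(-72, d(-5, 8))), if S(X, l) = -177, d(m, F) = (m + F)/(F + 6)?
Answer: 5*√1495 ≈ 193.33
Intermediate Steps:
d(m, F) = (F + m)/(6 + F)
√(37552 + S(-72, d(-5, 8))) = √(37552 - 177) = √37375 = 5*√1495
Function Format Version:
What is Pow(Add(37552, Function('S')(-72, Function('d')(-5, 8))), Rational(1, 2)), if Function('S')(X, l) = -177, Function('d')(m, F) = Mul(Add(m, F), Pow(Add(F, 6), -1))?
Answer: Mul(5, Pow(1495, Rational(1, 2))) ≈ 193.33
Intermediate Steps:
Function('d')(m, F) = Mul(Pow(Add(6, F), -1), Add(F, m)) (Function('d')(m, F) = Mul(Add(F, m), Pow(Add(6, F), -1)) = Mul(Pow(Add(6, F), -1), Add(F, m)))
Pow(Add(37552, Function('S')(-72, Function('d')(-5, 8))), Rational(1, 2)) = Pow(Add(37552, -177), Rational(1, 2)) = Pow(37375, Rational(1, 2)) = Mul(5, Pow(1495, Rational(1, 2)))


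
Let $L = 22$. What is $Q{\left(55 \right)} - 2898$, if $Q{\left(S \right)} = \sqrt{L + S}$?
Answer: $-2898 + \sqrt{77} \approx -2889.2$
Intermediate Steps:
$Q{\left(S \right)} = \sqrt{22 + S}$
$Q{\left(55 \right)} - 2898 = \sqrt{22 + 55} - 2898 = \sqrt{77} - 2898 = -2898 + \sqrt{77}$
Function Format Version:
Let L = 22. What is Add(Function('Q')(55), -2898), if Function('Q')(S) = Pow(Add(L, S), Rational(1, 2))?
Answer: Add(-2898, Pow(77, Rational(1, 2))) ≈ -2889.2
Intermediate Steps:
Function('Q')(S) = Pow(Add(22, S), Rational(1, 2))
Add(Function('Q')(55), -2898) = Add(Pow(Add(22, 55), Rational(1, 2)), -2898) = Add(Pow(77, Rational(1, 2)), -2898) = Add(-2898, Pow(77, Rational(1, 2)))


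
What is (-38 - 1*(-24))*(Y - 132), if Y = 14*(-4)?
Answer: 2632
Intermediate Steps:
Y = -56
(-38 - 1*(-24))*(Y - 132) = (-38 - 1*(-24))*(-56 - 132) = (-38 + 24)*(-188) = -14*(-188) = 2632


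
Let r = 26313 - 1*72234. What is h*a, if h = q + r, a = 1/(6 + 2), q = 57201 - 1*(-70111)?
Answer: 81391/8 ≈ 10174.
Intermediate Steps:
q = 127312 (q = 57201 + 70111 = 127312)
r = -45921 (r = 26313 - 72234 = -45921)
a = ⅛ (a = 1/8 = ⅛ ≈ 0.12500)
h = 81391 (h = 127312 - 45921 = 81391)
h*a = 81391*(⅛) = 81391/8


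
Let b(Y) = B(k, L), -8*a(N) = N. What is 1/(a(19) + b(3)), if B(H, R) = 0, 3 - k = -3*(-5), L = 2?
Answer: -8/19 ≈ -0.42105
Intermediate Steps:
k = -12 (k = 3 - (-3)*(-5) = 3 - 1*15 = 3 - 15 = -12)
a(N) = -N/8
b(Y) = 0
1/(a(19) + b(3)) = 1/(-⅛*19 + 0) = 1/(-19/8 + 0) = 1/(-19/8) = -8/19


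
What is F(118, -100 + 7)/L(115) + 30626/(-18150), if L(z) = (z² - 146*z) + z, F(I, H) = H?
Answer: -138629/83490 ≈ -1.6604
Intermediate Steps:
L(z) = z² - 145*z
F(118, -100 + 7)/L(115) + 30626/(-18150) = (-100 + 7)/((115*(-145 + 115))) + 30626/(-18150) = -93/(115*(-30)) + 30626*(-1/18150) = -93/(-3450) - 15313/9075 = -93*(-1/3450) - 15313/9075 = 31/1150 - 15313/9075 = -138629/83490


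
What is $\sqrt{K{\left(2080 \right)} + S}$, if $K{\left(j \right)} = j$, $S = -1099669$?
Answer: $i \sqrt{1097589} \approx 1047.7 i$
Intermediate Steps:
$\sqrt{K{\left(2080 \right)} + S} = \sqrt{2080 - 1099669} = \sqrt{-1097589} = i \sqrt{1097589}$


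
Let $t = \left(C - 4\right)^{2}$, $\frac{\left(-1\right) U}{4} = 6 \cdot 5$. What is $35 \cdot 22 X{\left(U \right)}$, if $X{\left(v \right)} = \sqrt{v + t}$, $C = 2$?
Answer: $1540 i \sqrt{29} \approx 8293.2 i$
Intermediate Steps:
$U = -120$ ($U = - 4 \cdot 6 \cdot 5 = \left(-4\right) 30 = -120$)
$t = 4$ ($t = \left(2 - 4\right)^{2} = \left(-2\right)^{2} = 4$)
$X{\left(v \right)} = \sqrt{4 + v}$ ($X{\left(v \right)} = \sqrt{v + 4} = \sqrt{4 + v}$)
$35 \cdot 22 X{\left(U \right)} = 35 \cdot 22 \sqrt{4 - 120} = 770 \sqrt{-116} = 770 \cdot 2 i \sqrt{29} = 1540 i \sqrt{29}$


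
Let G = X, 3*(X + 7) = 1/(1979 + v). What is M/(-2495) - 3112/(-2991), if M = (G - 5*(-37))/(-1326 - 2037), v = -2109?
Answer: 3394604734343/3262550048550 ≈ 1.0405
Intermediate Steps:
X = -2731/390 (X = -7 + 1/(3*(1979 - 2109)) = -7 + (1/3)/(-130) = -7 + (1/3)*(-1/130) = -7 - 1/390 = -2731/390 ≈ -7.0026)
G = -2731/390 ≈ -7.0026
M = -69419/1311570 (M = (-2731/390 - 5*(-37))/(-1326 - 2037) = (-2731/390 + 185)/(-3363) = (69419/390)*(-1/3363) = -69419/1311570 ≈ -0.052928)
M/(-2495) - 3112/(-2991) = -69419/1311570/(-2495) - 3112/(-2991) = -69419/1311570*(-1/2495) - 3112*(-1/2991) = 69419/3272367150 + 3112/2991 = 3394604734343/3262550048550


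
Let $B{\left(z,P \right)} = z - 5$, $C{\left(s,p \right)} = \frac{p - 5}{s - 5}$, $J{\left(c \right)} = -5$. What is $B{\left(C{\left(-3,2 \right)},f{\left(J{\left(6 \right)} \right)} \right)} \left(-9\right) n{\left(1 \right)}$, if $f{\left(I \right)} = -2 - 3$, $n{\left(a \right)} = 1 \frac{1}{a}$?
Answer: $\frac{333}{8} \approx 41.625$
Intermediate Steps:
$C{\left(s,p \right)} = \frac{-5 + p}{-5 + s}$
$n{\left(a \right)} = \frac{1}{a}$
$f{\left(I \right)} = -5$ ($f{\left(I \right)} = -2 - 3 = -5$)
$B{\left(z,P \right)} = -5 + z$
$B{\left(C{\left(-3,2 \right)},f{\left(J{\left(6 \right)} \right)} \right)} \left(-9\right) n{\left(1 \right)} = \frac{\left(-5 + \frac{-5 + 2}{-5 - 3}\right) \left(-9\right)}{1} = \left(-5 + \frac{1}{-8} \left(-3\right)\right) \left(-9\right) 1 = \left(-5 - - \frac{3}{8}\right) \left(-9\right) 1 = \left(-5 + \frac{3}{8}\right) \left(-9\right) 1 = \left(- \frac{37}{8}\right) \left(-9\right) 1 = \frac{333}{8} \cdot 1 = \frac{333}{8}$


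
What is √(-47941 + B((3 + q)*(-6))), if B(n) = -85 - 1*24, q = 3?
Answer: 155*I*√2 ≈ 219.2*I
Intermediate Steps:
B(n) = -109 (B(n) = -85 - 24 = -109)
√(-47941 + B((3 + q)*(-6))) = √(-47941 - 109) = √(-48050) = 155*I*√2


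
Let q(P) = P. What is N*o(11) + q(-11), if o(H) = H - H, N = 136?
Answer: -11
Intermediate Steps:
o(H) = 0
N*o(11) + q(-11) = 136*0 - 11 = 0 - 11 = -11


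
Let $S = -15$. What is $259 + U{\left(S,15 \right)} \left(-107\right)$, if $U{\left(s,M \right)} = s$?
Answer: $1864$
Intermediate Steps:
$259 + U{\left(S,15 \right)} \left(-107\right) = 259 - -1605 = 259 + 1605 = 1864$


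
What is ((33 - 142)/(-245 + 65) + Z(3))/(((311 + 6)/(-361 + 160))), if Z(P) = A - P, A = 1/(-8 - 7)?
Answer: 29681/19020 ≈ 1.5605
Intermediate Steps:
A = -1/15 (A = 1/(-15) = -1/15 ≈ -0.066667)
Z(P) = -1/15 - P
((33 - 142)/(-245 + 65) + Z(3))/(((311 + 6)/(-361 + 160))) = ((33 - 142)/(-245 + 65) + (-1/15 - 1*3))/(((311 + 6)/(-361 + 160))) = (-109/(-180) + (-1/15 - 3))/((317/(-201))) = (-109*(-1/180) - 46/15)/((317*(-1/201))) = (109/180 - 46/15)/(-317/201) = -443/180*(-201/317) = 29681/19020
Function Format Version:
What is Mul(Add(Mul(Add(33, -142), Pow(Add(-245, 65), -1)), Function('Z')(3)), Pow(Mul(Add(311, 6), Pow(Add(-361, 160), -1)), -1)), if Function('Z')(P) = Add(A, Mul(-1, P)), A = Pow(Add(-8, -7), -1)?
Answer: Rational(29681, 19020) ≈ 1.5605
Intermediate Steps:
A = Rational(-1, 15) (A = Pow(-15, -1) = Rational(-1, 15) ≈ -0.066667)
Function('Z')(P) = Add(Rational(-1, 15), Mul(-1, P))
Mul(Add(Mul(Add(33, -142), Pow(Add(-245, 65), -1)), Function('Z')(3)), Pow(Mul(Add(311, 6), Pow(Add(-361, 160), -1)), -1)) = Mul(Add(Mul(Add(33, -142), Pow(Add(-245, 65), -1)), Add(Rational(-1, 15), Mul(-1, 3))), Pow(Mul(Add(311, 6), Pow(Add(-361, 160), -1)), -1)) = Mul(Add(Mul(-109, Pow(-180, -1)), Add(Rational(-1, 15), -3)), Pow(Mul(317, Pow(-201, -1)), -1)) = Mul(Add(Mul(-109, Rational(-1, 180)), Rational(-46, 15)), Pow(Mul(317, Rational(-1, 201)), -1)) = Mul(Add(Rational(109, 180), Rational(-46, 15)), Pow(Rational(-317, 201), -1)) = Mul(Rational(-443, 180), Rational(-201, 317)) = Rational(29681, 19020)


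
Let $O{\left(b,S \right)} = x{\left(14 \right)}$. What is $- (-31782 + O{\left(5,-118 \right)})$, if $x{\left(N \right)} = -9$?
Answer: $31791$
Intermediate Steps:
$O{\left(b,S \right)} = -9$
$- (-31782 + O{\left(5,-118 \right)}) = - (-31782 - 9) = \left(-1\right) \left(-31791\right) = 31791$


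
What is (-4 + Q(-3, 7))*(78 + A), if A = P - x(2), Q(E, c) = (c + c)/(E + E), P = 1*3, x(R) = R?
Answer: -1501/3 ≈ -500.33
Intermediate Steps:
P = 3
Q(E, c) = c/E (Q(E, c) = (2*c)/((2*E)) = (2*c)*(1/(2*E)) = c/E)
A = 1 (A = 3 - 1*2 = 3 - 2 = 1)
(-4 + Q(-3, 7))*(78 + A) = (-4 + 7/(-3))*(78 + 1) = (-4 + 7*(-1/3))*79 = (-4 - 7/3)*79 = -19/3*79 = -1501/3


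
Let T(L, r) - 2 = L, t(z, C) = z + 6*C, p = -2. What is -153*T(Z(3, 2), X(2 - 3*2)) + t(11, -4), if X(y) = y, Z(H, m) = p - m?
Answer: 293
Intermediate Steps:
Z(H, m) = -2 - m
T(L, r) = 2 + L
-153*T(Z(3, 2), X(2 - 3*2)) + t(11, -4) = -153*(2 + (-2 - 1*2)) + (11 + 6*(-4)) = -153*(2 + (-2 - 2)) + (11 - 24) = -153*(2 - 4) - 13 = -153*(-2) - 13 = 306 - 13 = 293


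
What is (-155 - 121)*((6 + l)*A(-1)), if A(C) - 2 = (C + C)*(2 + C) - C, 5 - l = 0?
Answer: -3036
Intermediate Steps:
l = 5 (l = 5 - 1*0 = 5 + 0 = 5)
A(C) = 2 - C + 2*C*(2 + C) (A(C) = 2 + ((C + C)*(2 + C) - C) = 2 + ((2*C)*(2 + C) - C) = 2 + (2*C*(2 + C) - C) = 2 + (-C + 2*C*(2 + C)) = 2 - C + 2*C*(2 + C))
(-155 - 121)*((6 + l)*A(-1)) = (-155 - 121)*((6 + 5)*(2 + 2*(-1)² + 3*(-1))) = -3036*(2 + 2*1 - 3) = -3036*(2 + 2 - 3) = -3036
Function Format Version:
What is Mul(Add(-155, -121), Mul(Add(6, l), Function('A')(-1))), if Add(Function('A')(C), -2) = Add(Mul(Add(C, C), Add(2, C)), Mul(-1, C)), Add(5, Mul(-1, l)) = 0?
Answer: -3036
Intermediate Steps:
l = 5 (l = Add(5, Mul(-1, 0)) = Add(5, 0) = 5)
Function('A')(C) = Add(2, Mul(-1, C), Mul(2, C, Add(2, C))) (Function('A')(C) = Add(2, Add(Mul(Add(C, C), Add(2, C)), Mul(-1, C))) = Add(2, Add(Mul(Mul(2, C), Add(2, C)), Mul(-1, C))) = Add(2, Add(Mul(2, C, Add(2, C)), Mul(-1, C))) = Add(2, Add(Mul(-1, C), Mul(2, C, Add(2, C)))) = Add(2, Mul(-1, C), Mul(2, C, Add(2, C))))
Mul(Add(-155, -121), Mul(Add(6, l), Function('A')(-1))) = Mul(Add(-155, -121), Mul(Add(6, 5), Add(2, Mul(2, Pow(-1, 2)), Mul(3, -1)))) = Mul(-276, Mul(11, Add(2, Mul(2, 1), -3))) = Mul(-276, Mul(11, Add(2, 2, -3))) = Mul(-276, Mul(11, 1)) = Mul(-276, 11) = -3036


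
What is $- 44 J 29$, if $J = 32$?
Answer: $-40832$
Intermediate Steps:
$- 44 J 29 = \left(-44\right) 32 \cdot 29 = \left(-1408\right) 29 = -40832$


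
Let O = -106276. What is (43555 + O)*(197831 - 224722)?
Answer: 1686630411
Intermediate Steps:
(43555 + O)*(197831 - 224722) = (43555 - 106276)*(197831 - 224722) = -62721*(-26891) = 1686630411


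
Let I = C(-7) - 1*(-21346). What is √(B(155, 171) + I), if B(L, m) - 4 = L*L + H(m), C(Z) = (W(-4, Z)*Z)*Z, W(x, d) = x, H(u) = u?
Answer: 5*√1814 ≈ 212.96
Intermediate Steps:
C(Z) = -4*Z² (C(Z) = (-4*Z)*Z = -4*Z²)
B(L, m) = 4 + m + L² (B(L, m) = 4 + (L*L + m) = 4 + (L² + m) = 4 + (m + L²) = 4 + m + L²)
I = 21150 (I = -4*(-7)² - 1*(-21346) = -4*49 + 21346 = -196 + 21346 = 21150)
√(B(155, 171) + I) = √((4 + 171 + 155²) + 21150) = √((4 + 171 + 24025) + 21150) = √(24200 + 21150) = √45350 = 5*√1814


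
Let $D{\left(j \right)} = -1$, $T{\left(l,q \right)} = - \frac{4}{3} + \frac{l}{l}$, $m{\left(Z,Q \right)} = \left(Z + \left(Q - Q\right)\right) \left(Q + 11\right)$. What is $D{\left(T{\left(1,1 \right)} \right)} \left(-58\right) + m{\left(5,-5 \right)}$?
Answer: $88$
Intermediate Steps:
$m{\left(Z,Q \right)} = Z \left(11 + Q\right)$ ($m{\left(Z,Q \right)} = \left(Z + 0\right) \left(11 + Q\right) = Z \left(11 + Q\right)$)
$T{\left(l,q \right)} = - \frac{1}{3}$ ($T{\left(l,q \right)} = \left(-4\right) \frac{1}{3} + 1 = - \frac{4}{3} + 1 = - \frac{1}{3}$)
$D{\left(T{\left(1,1 \right)} \right)} \left(-58\right) + m{\left(5,-5 \right)} = \left(-1\right) \left(-58\right) + 5 \left(11 - 5\right) = 58 + 5 \cdot 6 = 58 + 30 = 88$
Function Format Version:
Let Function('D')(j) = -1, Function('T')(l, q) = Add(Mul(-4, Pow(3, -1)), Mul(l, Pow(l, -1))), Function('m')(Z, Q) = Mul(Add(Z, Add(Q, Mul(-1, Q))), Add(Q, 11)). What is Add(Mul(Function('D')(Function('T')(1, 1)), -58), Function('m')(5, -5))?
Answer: 88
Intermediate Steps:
Function('m')(Z, Q) = Mul(Z, Add(11, Q)) (Function('m')(Z, Q) = Mul(Add(Z, 0), Add(11, Q)) = Mul(Z, Add(11, Q)))
Function('T')(l, q) = Rational(-1, 3) (Function('T')(l, q) = Add(Mul(-4, Rational(1, 3)), 1) = Add(Rational(-4, 3), 1) = Rational(-1, 3))
Add(Mul(Function('D')(Function('T')(1, 1)), -58), Function('m')(5, -5)) = Add(Mul(-1, -58), Mul(5, Add(11, -5))) = Add(58, Mul(5, 6)) = Add(58, 30) = 88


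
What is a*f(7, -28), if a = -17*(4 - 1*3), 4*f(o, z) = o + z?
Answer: 357/4 ≈ 89.250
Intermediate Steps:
f(o, z) = o/4 + z/4 (f(o, z) = (o + z)/4 = o/4 + z/4)
a = -17 (a = -17*(4 - 3) = -17*1 = -17)
a*f(7, -28) = -17*((¼)*7 + (¼)*(-28)) = -17*(7/4 - 7) = -17*(-21/4) = 357/4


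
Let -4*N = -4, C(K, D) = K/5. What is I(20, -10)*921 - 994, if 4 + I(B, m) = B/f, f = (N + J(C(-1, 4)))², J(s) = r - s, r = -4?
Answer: -114097/49 ≈ -2328.5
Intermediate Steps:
C(K, D) = K/5 (C(K, D) = K*(⅕) = K/5)
J(s) = -4 - s
N = 1 (N = -¼*(-4) = 1)
f = 196/25 (f = (1 + (-4 - (-1)/5))² = (1 + (-4 - 1*(-⅕)))² = (1 + (-4 + ⅕))² = (1 - 19/5)² = (-14/5)² = 196/25 ≈ 7.8400)
I(B, m) = -4 + 25*B/196 (I(B, m) = -4 + B/(196/25) = -4 + B*(25/196) = -4 + 25*B/196)
I(20, -10)*921 - 994 = (-4 + (25/196)*20)*921 - 994 = (-4 + 125/49)*921 - 994 = -71/49*921 - 994 = -65391/49 - 994 = -114097/49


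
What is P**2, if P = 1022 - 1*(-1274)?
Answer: 5271616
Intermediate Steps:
P = 2296 (P = 1022 + 1274 = 2296)
P**2 = 2296**2 = 5271616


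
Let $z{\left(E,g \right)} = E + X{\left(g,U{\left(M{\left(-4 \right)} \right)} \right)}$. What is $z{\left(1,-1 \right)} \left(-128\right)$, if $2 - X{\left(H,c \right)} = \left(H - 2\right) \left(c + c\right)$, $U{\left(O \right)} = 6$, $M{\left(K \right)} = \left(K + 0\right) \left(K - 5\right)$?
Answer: $-4992$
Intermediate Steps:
$M{\left(K \right)} = K \left(-5 + K\right)$
$X{\left(H,c \right)} = 2 - 2 c \left(-2 + H\right)$ ($X{\left(H,c \right)} = 2 - \left(H - 2\right) \left(c + c\right) = 2 - \left(-2 + H\right) 2 c = 2 - 2 c \left(-2 + H\right)$)
$z{\left(E,g \right)} = 26 + E - 12 g$ ($z{\left(E,g \right)} = E + \left(2 + 4 \cdot 6 - 2 g 6\right) = E + \left(2 + 24 - 12 g\right) = E - \left(-26 + 12 g\right) = 26 + E - 12 g$)
$z{\left(1,-1 \right)} \left(-128\right) = \left(26 + 1 - -12\right) \left(-128\right) = \left(26 + 1 + 12\right) \left(-128\right) = 39 \left(-128\right) = -4992$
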